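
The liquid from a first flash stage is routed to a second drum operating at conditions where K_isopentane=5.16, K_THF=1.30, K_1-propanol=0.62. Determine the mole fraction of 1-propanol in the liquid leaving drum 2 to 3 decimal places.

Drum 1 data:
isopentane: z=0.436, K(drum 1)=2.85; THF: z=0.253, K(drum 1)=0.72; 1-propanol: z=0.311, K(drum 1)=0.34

Drum 1:
Rachford–Rice: g(ψ₁) = Σ zᵢ(Kᵢ−1)/(1+ψ₁(Kᵢ−1)) = 0.
Feasibility: ΣzᵢKᵢ = 1.530, Σzᵢ/Kᵢ = 1.419 — both > 1, two phases present.
Iterate (Newton) starting at ψ₁ = 0.5:
  ψ₁ = 0.500: g = 0.0303, g' = -0.731 → ψ₁ = 0.541
  ψ₁ = 0.541: g = 0.0001, g' = -0.728 → ψ₁ = 0.542
Converged at ψ₁ = 0.542.
Drum-1 compositions:
  isopentane: x = 0.218, y = 0.621
  THF: x = 0.298, y = 0.215
  1-propanol: x = 0.484, y = 0.165
Drum-2 feed = drum-1 liquid: z₂ = (0.2178, 0.2982, 0.4840).
Drum 2:
Material balance + equilibrium reduce to Σ zᵢ(Kᵢ−1)/(1+ψ₂(Kᵢ−1)) = 0.
Check two-phase: ΣzᵢKᵢ = 1.812 > 1 and Σzᵢ/Kᵢ = 1.052 > 1, so g(0) = 0.812 > 0 and g(1) = -0.052 < 0.
Newton iteration, ψ₂⁰ = 0.5:
  ψ₂ = 0.500: g = 0.1449, g' = -0.524 → ψ₂ = 0.776
  ψ₂ = 0.776: g = 0.0259, g' = -0.369 → ψ₂ = 0.847
  ψ₂ = 0.847: g = 0.0006, g' = -0.353 → ψ₂ = 0.848
Converged at ψ₂ = 0.848.
  isopentane: x = 0.048, y = 0.248
  THF: x = 0.238, y = 0.309
  1-propanol: x = 0.714, y = 0.443

x_1-propanol (drum 2) = 0.714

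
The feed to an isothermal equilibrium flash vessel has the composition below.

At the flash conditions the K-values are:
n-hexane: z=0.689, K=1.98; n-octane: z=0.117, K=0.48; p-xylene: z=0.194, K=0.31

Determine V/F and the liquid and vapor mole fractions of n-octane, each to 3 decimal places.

Material balance + equilibrium reduce to Σ zᵢ(Kᵢ−1)/(1+V/F(Kᵢ−1)) = 0.
Feasibility: ΣzᵢKᵢ = 1.481, Σzᵢ/Kᵢ = 1.218 — both > 1, two phases present.
Iterate (Newton) starting at V/F = 0.65:
  V/F = 0.650: g = 0.0779, g' = -0.623 → V/F = 0.775
  V/F = 0.775: g = -0.0059, g' = -0.729 → V/F = 0.767
Converged at V/F = 0.767.
Compositions from xᵢ = zᵢ/(1+V/F(Kᵢ−1)), yᵢ = Kᵢxᵢ:
  n-hexane: x = 0.393, y = 0.779
  n-octane: x = 0.195, y = 0.093
  p-xylene: x = 0.412, y = 0.128

V/F = 0.767, x_n-octane = 0.195, y_n-octane = 0.093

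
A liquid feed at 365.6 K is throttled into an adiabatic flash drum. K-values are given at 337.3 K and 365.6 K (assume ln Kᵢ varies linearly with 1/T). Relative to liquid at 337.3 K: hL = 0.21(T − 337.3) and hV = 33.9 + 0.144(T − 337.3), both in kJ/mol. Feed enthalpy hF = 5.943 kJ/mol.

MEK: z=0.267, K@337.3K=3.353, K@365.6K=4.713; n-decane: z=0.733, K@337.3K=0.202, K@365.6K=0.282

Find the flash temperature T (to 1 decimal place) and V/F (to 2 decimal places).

T = 349.9 K, V/F = 0.10

Adiabatic flash: solve Rachford–Rice at each trial T, then check hF = ψ·hV(T) + (1−ψ)·hL(T).
  T = 337.3 K: K = (3.353, 0.202), RR gives ψ = 0.023, H_out = 0.782 kJ/mol
  T = 365.6 K: K = (4.713, 0.282), RR gives ψ = 0.174, H_out = 11.531 kJ/mol
  T = 351.5 K: K = (4.005, 0.240), RR gives ψ = 0.108, H_out = 6.528 kJ/mol
  T = 344.4 K: K = (3.671, 0.221), RR gives ψ = 0.068, H_out = 3.772 kJ/mol
  T = 347.9 K: K = (3.834, 0.230), RR gives ψ = 0.088, H_out = 5.156 kJ/mol
  T = 349.7 K: K = (3.919, 0.235), RR gives ψ = 0.098, H_out = 5.848 kJ/mol
  T = 350.6 K: K = (3.962, 0.238), RR gives ψ = 0.103, H_out = 6.190 kJ/mol
Linear interpolation between T = 349.7 (H_out = 5.848) and T = 350.6 (H_out = 6.190) on hF = 5.943 gives T ≈ 349.9 K, at which ψ = 0.10.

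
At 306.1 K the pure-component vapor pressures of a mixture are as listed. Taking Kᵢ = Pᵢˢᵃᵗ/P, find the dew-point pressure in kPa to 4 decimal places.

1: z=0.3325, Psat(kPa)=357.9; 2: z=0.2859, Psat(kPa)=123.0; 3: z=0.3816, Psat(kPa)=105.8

Pdew = 145.7678 kPa

At the dew point ψ → 1, so Σzᵢ/Kᵢ = 1 with Kᵢ = Pᵢˢᵃᵗ/P ⇒ 1/P = Σzᵢ/Pᵢˢᵃᵗ.
1/P = 0.3325/357.9 + 0.2859/123.0 + 0.3816/105.8 = 0.0068602 ⇒ P = 145.7678 kPa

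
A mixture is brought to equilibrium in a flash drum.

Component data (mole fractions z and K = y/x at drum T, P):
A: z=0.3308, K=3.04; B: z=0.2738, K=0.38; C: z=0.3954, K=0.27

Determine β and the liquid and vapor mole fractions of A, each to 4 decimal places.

Newton iteration, β⁰ = 0.5:
  β = 0.5000: g = -0.36650, g' = -1.0810 → β = 0.1610
  β = 0.1610: g = -0.00763, g' = -1.1806 → β = 0.1545
Converged at β = 0.1545.
Compositions from xᵢ = zᵢ/(1+β(Kᵢ−1)), yᵢ = Kᵢxᵢ:
  A: x = 0.2515, y = 0.7646
  B: x = 0.3028, y = 0.1151
  C: x = 0.4457, y = 0.1203

β = 0.1545, x_A = 0.2515, y_A = 0.7646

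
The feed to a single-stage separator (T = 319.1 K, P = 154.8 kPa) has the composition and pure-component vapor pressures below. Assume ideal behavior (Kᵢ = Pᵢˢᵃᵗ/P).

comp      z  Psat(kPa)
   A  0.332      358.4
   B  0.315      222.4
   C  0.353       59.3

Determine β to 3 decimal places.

β = 0.613

Raoult's law: Kᵢ = Pᵢˢᵃᵗ/P = Pᵢˢᵃᵗ/154.8.
  K_A = 358.4/154.8 = 2.31525, K_B = 222.4/154.8 = 1.43669, K_C = 59.3/154.8 = 0.38307
Rachford–Rice: g(β) = Σ zᵢ(Kᵢ−1)/(1+β(Kᵢ−1)) = 0.
Feasibility: ΣzᵢKᵢ = 1.356, Σzᵢ/Kᵢ = 1.284 — both > 1, two phases present.
Iterate (Newton) starting at β = 0.5:
  β = 0.500: g = 0.0614, g' = -0.530 → β = 0.616
  β = 0.616: g = -0.0015, g' = -0.562 → β = 0.613
Converged at β = 0.613.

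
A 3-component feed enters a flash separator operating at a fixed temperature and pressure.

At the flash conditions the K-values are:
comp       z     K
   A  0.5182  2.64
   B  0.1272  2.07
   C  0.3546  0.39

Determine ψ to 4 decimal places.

Rachford–Rice: g(ψ) = Σ zᵢ(Kᵢ−1)/(1+ψ(Kᵢ−1)) = 0.
Check two-phase: ΣzᵢKᵢ = 1.7696 > 1 and Σzᵢ/Kᵢ = 1.1670 > 1, so g(0) = 0.7696 > 0 and g(1) = -0.1670 < 0.
Iterate (Newton) starting at ψ = 0.5:
  ψ = 0.5000: g = 0.24438, g' = -0.7557 → ψ = 0.8234
  ψ = 0.8234: g = -0.00063, g' = -0.8260 → ψ = 0.8226
Converged at ψ = 0.8226.

ψ = 0.8226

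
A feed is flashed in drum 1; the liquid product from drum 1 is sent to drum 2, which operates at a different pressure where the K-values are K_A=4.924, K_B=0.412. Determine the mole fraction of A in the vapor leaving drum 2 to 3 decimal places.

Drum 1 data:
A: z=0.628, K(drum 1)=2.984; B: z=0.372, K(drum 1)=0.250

Drum 1:
Material balance + equilibrium reduce to Σ zᵢ(Kᵢ−1)/(1+ψ₁(Kᵢ−1)) = 0.
g(0) = ΣzᵢKᵢ − 1 = 0.967 and g(1) = 1 − Σzᵢ/Kᵢ = -0.698, so a root lies in (0, 1).
Binary case is linear: z₁(K₁−1)(1+ψ₁(K₂−1)) + z₂(K₂−1)(1+ψ₁(K₁−1)) = 0
⇒ ψ₁ = [z₁(K₁−1)+z₂(K₂−1)] / [−(K₁−1)(K₂−1)] = 0.9670/1.4880 = 0.650
Drum-1 compositions:
  A: x = 0.274, y = 0.819
  B: x = 0.726, y = 0.181
Drum-2 feed = drum-1 liquid: z₂ = (0.2743, 0.7257).
Drum 2:
Let ψ₂ = V/F and solve Σ zᵢ(Kᵢ−1)/(1+ψ₂(Kᵢ−1)) = 0.
Check two-phase: ΣzᵢKᵢ = 1.650 > 1 and Σzᵢ/Kᵢ = 1.817 > 1, so g(0) = 0.650 > 0 and g(1) = -0.817 < 0.
Binary case is linear: z₁(K₁−1)(1+ψ₂(K₂−1)) + z₂(K₂−1)(1+ψ₂(K₁−1)) = 0
⇒ ψ₂ = [z₁(K₁−1)+z₂(K₂−1)] / [−(K₁−1)(K₂−1)] = 0.6497/2.3073 = 0.282
  A: x = 0.130, y = 0.642
  B: x = 0.870, y = 0.358

y_A (drum 2) = 0.642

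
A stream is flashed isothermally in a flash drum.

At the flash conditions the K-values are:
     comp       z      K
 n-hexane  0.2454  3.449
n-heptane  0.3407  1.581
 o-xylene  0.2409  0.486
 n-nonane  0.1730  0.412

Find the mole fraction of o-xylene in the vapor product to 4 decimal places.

Newton–Raphson from ψ = 0.67:
  ψ = 0.6700: g = 0.01334, g' = -0.5816 → ψ = 0.6929
Converged at ψ = 0.6929.
Compositions from xᵢ = zᵢ/(1+ψ(Kᵢ−1)), yᵢ = Kᵢxᵢ:
  n-hexane: x = 0.0910, y = 0.3138
  n-heptane: x = 0.2429, y = 0.3840
  o-xylene: x = 0.3742, y = 0.1818
  n-nonane: x = 0.2919, y = 0.1203

y_o-xylene = 0.1818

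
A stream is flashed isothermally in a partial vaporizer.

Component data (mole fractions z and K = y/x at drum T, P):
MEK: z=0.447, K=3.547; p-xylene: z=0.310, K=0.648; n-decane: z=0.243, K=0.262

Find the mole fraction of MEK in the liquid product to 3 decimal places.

Rachford–Rice: g(ψ) = Σ zᵢ(Kᵢ−1)/(1+ψ(Kᵢ−1)) = 0.
g(0) = ΣzᵢKᵢ − 1 = 0.850 and g(1) = 1 − Σzᵢ/Kᵢ = -0.532, so a root lies in (0, 1).
Newton iteration, ψ⁰ = 0.59:
  ψ = 0.590: g = -0.0005, g' = -0.939 → ψ = 0.590
Converged at ψ = 0.590.
Compositions from xᵢ = zᵢ/(1+ψ(Kᵢ−1)), yᵢ = Kᵢxᵢ:
  MEK: x = 0.179, y = 0.634
  p-xylene: x = 0.391, y = 0.253
  n-decane: x = 0.430, y = 0.113

x_MEK = 0.179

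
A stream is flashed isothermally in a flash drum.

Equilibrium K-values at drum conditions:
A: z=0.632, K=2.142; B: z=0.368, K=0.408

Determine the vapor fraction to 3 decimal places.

ψ = 0.745

Let ψ = V/F and solve Σ zᵢ(Kᵢ−1)/(1+ψ(Kᵢ−1)) = 0.
Feasibility: ΣzᵢKᵢ = 1.504, Σzᵢ/Kᵢ = 1.197 — both > 1, two phases present.
Binary case is linear: z₁(K₁−1)(1+ψ(K₂−1)) + z₂(K₂−1)(1+ψ(K₁−1)) = 0
⇒ ψ = [z₁(K₁−1)+z₂(K₂−1)] / [−(K₁−1)(K₂−1)] = 0.5039/0.6761 = 0.745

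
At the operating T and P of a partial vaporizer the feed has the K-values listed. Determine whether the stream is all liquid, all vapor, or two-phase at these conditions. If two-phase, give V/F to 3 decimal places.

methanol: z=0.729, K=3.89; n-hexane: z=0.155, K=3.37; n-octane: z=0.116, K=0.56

all vapor

ΣzᵢKᵢ = 3.423; Σzᵢ/Kᵢ = 0.441.
Since Σzᵢ/Kᵢ < 1 the mixture is above its dew point — single vapor phase.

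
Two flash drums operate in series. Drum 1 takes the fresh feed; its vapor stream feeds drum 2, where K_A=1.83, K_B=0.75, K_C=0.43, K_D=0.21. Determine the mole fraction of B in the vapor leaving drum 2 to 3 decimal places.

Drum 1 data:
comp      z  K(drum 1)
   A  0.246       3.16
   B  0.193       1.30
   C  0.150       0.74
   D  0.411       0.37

y_B (drum 2) = 0.182

Drum 1:
Let ψ₁ = V/F and solve Σ zᵢ(Kᵢ−1)/(1+ψ₁(Kᵢ−1)) = 0.
g(0) = ΣzᵢKᵢ − 1 = 0.291 and g(1) = 1 − Σzᵢ/Kᵢ = -0.540, so a root lies in (0, 1).
Newton iteration, ψ₁⁰ = 0.64:
  ψ₁ = 0.640: g = -0.2090, g' = -0.687 → ψ₁ = 0.336
  ψ₁ = 0.336: g = -0.0105, g' = -0.675 → ψ₁ = 0.320
Converged at ψ₁ = 0.320.
Drum-1 compositions:
  A: x = 0.145, y = 0.460
  B: x = 0.176, y = 0.229
  C: x = 0.164, y = 0.121
  D: x = 0.515, y = 0.191
Drum-2 feed = drum-1 vapor: z₂ = (0.4595, 0.2289, 0.1211, 0.1905).
Drum 2:
Iterate (Newton) starting at ψ₂ = 0.46:
  ψ₂ = 0.460: g = -0.1186, g' = -0.550 → ψ₂ = 0.244
  ψ₂ = 0.244: g = -0.0105, g' = -0.471 → ψ₂ = 0.222
Converged at ψ₂ = 0.222.
  A: x = 0.388, y = 0.710
  B: x = 0.242, y = 0.182
  C: x = 0.139, y = 0.060
  D: x = 0.231, y = 0.049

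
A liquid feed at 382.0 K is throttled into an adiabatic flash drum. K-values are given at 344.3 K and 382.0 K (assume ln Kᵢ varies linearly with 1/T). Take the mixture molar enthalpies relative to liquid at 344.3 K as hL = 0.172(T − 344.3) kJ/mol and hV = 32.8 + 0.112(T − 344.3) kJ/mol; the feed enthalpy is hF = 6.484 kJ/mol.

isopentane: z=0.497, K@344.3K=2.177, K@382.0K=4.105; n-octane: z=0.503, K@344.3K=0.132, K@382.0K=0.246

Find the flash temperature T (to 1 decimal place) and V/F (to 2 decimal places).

T = 346.9 K, V/F = 0.19

Adiabatic flash: solve Rachford–Rice at each trial T, then check hF = ψ·hV(T) + (1−ψ)·hL(T).
  T = 344.3 K: K = (2.177, 0.132), RR gives ψ = 0.145, H_out = 4.763 kJ/mol
  T = 382.0 K: K = (4.105, 0.246), RR gives ψ = 0.497, H_out = 21.667 kJ/mol
  T = 363.1 K: K = (3.036, 0.183), RR gives ψ = 0.361, H_out = 14.677 kJ/mol
  T = 353.7 K: K = (2.582, 0.156), RR gives ψ = 0.271, H_out = 10.355 kJ/mol
  T = 349.0 K: K = (2.374, 0.144), RR gives ψ = 0.214, H_out = 7.776 kJ/mol
  T = 346.6 K: K = (2.272, 0.138), RR gives ψ = 0.181, H_out = 6.302 kJ/mol
Linear interpolation between T = 346.6 (H_out = 6.302) and T = 349.0 (H_out = 7.776) on hF = 6.484 gives T ≈ 346.9 K, at which ψ = 0.19.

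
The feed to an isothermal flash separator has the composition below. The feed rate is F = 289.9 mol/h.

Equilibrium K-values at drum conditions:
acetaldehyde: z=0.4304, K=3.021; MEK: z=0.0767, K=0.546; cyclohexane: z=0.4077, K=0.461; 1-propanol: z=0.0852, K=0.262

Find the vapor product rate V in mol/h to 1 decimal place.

V = 140.3 mol/h

Material balance + equilibrium reduce to Σ zᵢ(Kᵢ−1)/(1+ψ(Kᵢ−1)) = 0.
Feasibility: ΣzᵢKᵢ = 1.5524, Σzᵢ/Kᵢ = 1.4925 — both > 1, two phases present.
Newton–Raphson from ψ = 0.46:
  ψ = 0.4600: g = 0.01937, g' = -0.8131 → ψ = 0.4838
  ψ = 0.4838: g = 0.00011, g' = -0.8044 → ψ = 0.4840
Converged at ψ = 0.4840.
Then V = ψ·F = 0.4840·289.9 = 140.3 mol/h and L = F − V = 149.6 mol/h.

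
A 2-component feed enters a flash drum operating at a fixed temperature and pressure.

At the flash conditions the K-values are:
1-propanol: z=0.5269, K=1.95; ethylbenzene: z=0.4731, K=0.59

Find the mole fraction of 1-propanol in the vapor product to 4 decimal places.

Rachford–Rice: g(ψ) = Σ zᵢ(Kᵢ−1)/(1+ψ(Kᵢ−1)) = 0.
Check two-phase: ΣzᵢKᵢ = 1.3066 > 1 and Σzᵢ/Kᵢ = 1.0721 > 1, so g(0) = 0.3066 > 0 and g(1) = -0.0721 < 0.
Iterate (Newton) starting at ψ = 0.54:
  ψ = 0.5400: g = 0.08171, g' = -0.3389 → ψ = 0.7811
  ψ = 0.7811: g = 0.00199, g' = -0.3288 → ψ = 0.7871
Converged at ψ = 0.7871.
Compositions from xᵢ = zᵢ/(1+ψ(Kᵢ−1)), yᵢ = Kᵢxᵢ:
  1-propanol: x = 0.3015, y = 0.5879
  ethylbenzene: x = 0.6985, y = 0.4121

y_1-propanol = 0.5879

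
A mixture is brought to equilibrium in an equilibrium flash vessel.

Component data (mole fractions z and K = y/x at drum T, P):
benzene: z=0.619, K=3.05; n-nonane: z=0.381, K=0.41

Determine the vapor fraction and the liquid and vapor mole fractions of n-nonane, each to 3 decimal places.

Binary case is linear: z₁(K₁−1)(1+ψ(K₂−1)) + z₂(K₂−1)(1+ψ(K₁−1)) = 0
⇒ ψ = [z₁(K₁−1)+z₂(K₂−1)] / [−(K₁−1)(K₂−1)] = 1.0442/1.2095 = 0.863
Compositions from xᵢ = zᵢ/(1+ψ(Kᵢ−1)), yᵢ = Kᵢxᵢ:
  benzene: x = 0.223, y = 0.682
  n-nonane: x = 0.777, y = 0.318

ψ = 0.863, x_n-nonane = 0.777, y_n-nonane = 0.318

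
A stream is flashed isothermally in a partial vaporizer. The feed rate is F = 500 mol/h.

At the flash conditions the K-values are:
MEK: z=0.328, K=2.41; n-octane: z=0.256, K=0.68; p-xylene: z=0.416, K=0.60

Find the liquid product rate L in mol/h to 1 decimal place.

L = 295.3 mol/h

Material balance + equilibrium reduce to Σ zᵢ(Kᵢ−1)/(1+β(Kᵢ−1)) = 0.
g(0) = ΣzᵢKᵢ − 1 = 0.214 and g(1) = 1 − Σzᵢ/Kᵢ = -0.206, so a root lies in (0, 1).
Iterate (Newton) starting at β = 0.52:
  β = 0.520: g = -0.0415, g' = -0.361 → β = 0.405
  β = 0.405: g = 0.0017, g' = -0.394 → β = 0.409
Converged at β = 0.409.
Then V = β·F = 0.4093·500 = 204.7 mol/h and L = F − V = 295.3 mol/h.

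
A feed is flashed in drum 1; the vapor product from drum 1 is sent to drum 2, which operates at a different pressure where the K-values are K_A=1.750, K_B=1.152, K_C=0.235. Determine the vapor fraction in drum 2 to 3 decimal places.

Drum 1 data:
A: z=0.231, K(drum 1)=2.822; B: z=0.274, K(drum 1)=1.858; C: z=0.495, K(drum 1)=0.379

V/F (drum 2) = 0.377

Drum 1:
Newton–Raphson from ψ₁ = 0.5:
  ψ₁ = 0.500: g = -0.0611, g' = -0.710 → ψ₁ = 0.414
  ψ₁ = 0.414: g = -0.0004, g' = -0.705 → ψ₁ = 0.413
Converged at ψ₁ = 0.413.
Drum-1 compositions:
  A: x = 0.132, y = 0.372
  B: x = 0.202, y = 0.376
  C: x = 0.666, y = 0.252
Drum-2 feed = drum-1 vapor: z₂ = (0.3718, 0.3758, 0.2524).
Drum 2:
Let ψ₂ = V/F and solve Σ zᵢ(Kᵢ−1)/(1+ψ₂(Kᵢ−1)) = 0.
Check two-phase: ΣzᵢKᵢ = 1.143 > 1 and Σzᵢ/Kᵢ = 1.613 > 1, so g(0) = 0.143 > 0 and g(1) = -0.613 < 0.
Newton–Raphson from ψ₂ = 0.5:
  ψ₂ = 0.500: g = -0.0568, g' = -0.506 → ψ₂ = 0.388
  ψ₂ = 0.388: g = -0.0045, g' = -0.432 → ψ₂ = 0.377
Converged at ψ₂ = 0.377.
  A: x = 0.290, y = 0.507
  B: x = 0.355, y = 0.409
  C: x = 0.355, y = 0.083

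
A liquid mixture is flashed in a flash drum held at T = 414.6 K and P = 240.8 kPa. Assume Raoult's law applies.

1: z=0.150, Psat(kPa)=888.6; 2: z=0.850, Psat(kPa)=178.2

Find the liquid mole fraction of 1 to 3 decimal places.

x_1 = 0.088

Raoult's law: Kᵢ = Pᵢˢᵃᵗ/P = Pᵢˢᵃᵗ/240.8.
  K_1 = 888.6/240.8 = 3.69020, K_2 = 178.2/240.8 = 0.74003
Let ψ = V/F and solve Σ zᵢ(Kᵢ−1)/(1+ψ(Kᵢ−1)) = 0.
Check two-phase: ΣzᵢKᵢ = 1.183 > 1 and Σzᵢ/Kᵢ = 1.189 > 1, so g(0) = 0.183 > 0 and g(1) = -0.189 < 0.
Newton–Raphson from ψ = 0.6:
  ψ = 0.600: g = -0.1074, g' = -0.239 → ψ = 0.151
  ψ = 0.151: g = 0.0567, g' = -0.610 → ψ = 0.244
  ψ = 0.244: g = 0.0075, g' = -0.461 → ψ = 0.261
Converged at ψ = 0.261.
Compositions from xᵢ = zᵢ/(1+ψ(Kᵢ−1)), yᵢ = Kᵢxᵢ:
  1: x = 0.088, y = 0.325
  2: x = 0.912, y = 0.675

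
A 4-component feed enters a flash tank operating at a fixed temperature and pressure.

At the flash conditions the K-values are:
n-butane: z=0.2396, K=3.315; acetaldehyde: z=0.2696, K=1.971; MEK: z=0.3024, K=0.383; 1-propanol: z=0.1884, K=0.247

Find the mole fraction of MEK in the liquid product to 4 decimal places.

Rachford–Rice: g(V/F) = Σ zᵢ(Kᵢ−1)/(1+V/F(Kᵢ−1)) = 0.
g(0) = ΣzᵢKᵢ − 1 = 0.4880 and g(1) = 1 − Σzᵢ/Kᵢ = -0.7614, so a root lies in (0, 1).
Iterate (Newton) starting at V/F = 0.5:
  V/F = 0.5000: g = -0.06404, g' = -0.9066 → V/F = 0.4294
  V/F = 0.4294: g = -0.00054, g' = -0.8959 → V/F = 0.4288
Converged at V/F = 0.4288.
Compositions from xᵢ = zᵢ/(1+V/F(Kᵢ−1)), yᵢ = Kᵢxᵢ:
  n-butane: x = 0.1202, y = 0.3986
  acetaldehyde: x = 0.1904, y = 0.3752
  MEK: x = 0.4112, y = 0.1575
  1-propanol: x = 0.2782, y = 0.0687

x_MEK = 0.4112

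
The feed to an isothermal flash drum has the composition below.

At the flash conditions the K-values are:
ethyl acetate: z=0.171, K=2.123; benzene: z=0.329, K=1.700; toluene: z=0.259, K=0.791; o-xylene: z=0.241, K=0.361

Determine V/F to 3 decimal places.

V/F = 0.517

Newton iteration, V/F⁰ = 0.69:
  V/F = 0.690: g = -0.0752, g' = -0.472 → V/F = 0.531
  V/F = 0.531: g = -0.0056, g' = -0.410 → V/F = 0.517
Converged at V/F = 0.517.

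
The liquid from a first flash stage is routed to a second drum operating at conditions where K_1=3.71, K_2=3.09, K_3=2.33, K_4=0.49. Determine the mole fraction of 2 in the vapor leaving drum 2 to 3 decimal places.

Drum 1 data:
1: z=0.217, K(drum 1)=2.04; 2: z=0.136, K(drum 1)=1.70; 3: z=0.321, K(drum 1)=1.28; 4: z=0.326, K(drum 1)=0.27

Drum 1:
Rachford–Rice: g(ψ₁) = Σ zᵢ(Kᵢ−1)/(1+ψ₁(Kᵢ−1)) = 0.
Check two-phase: ΣzᵢKᵢ = 1.173 > 1 and Σzᵢ/Kᵢ = 1.645 > 1, so g(0) = 0.173 > 0 and g(1) = -0.645 < 0.
Newton iteration, ψ₁⁰ = 0.67:
  ψ₁ = 0.670: g = -0.1923, g' = -0.796 → ψ₁ = 0.428
  ψ₁ = 0.428: g = -0.0366, g' = -0.540 → ψ₁ = 0.360
  ψ₁ = 0.360: g = -0.0012, g' = -0.507 → ψ₁ = 0.358
Converged at ψ₁ = 0.358.
Drum-1 compositions:
  1: x = 0.158, y = 0.323
  2: x = 0.109, y = 0.185
  3: x = 0.292, y = 0.373
  4: x = 0.441, y = 0.119
Drum-2 feed = drum-1 liquid: z₂ = (0.1581, 0.1087, 0.2917, 0.4414).
Drum 2:
Rachford–Rice: g(ψ₂) = Σ zᵢ(Kᵢ−1)/(1+ψ₂(Kᵢ−1)) = 0.
Feasibility: ΣzᵢKᵢ = 1.819, Σzᵢ/Kᵢ = 1.104 — both > 1, two phases present.
Newton–Raphson from ψ₂ = 0.5:
  ψ₂ = 0.500: g = 0.2239, g' = -0.716 → ψ₂ = 0.813
  ψ₂ = 0.813: g = 0.0199, g' = -0.633 → ψ₂ = 0.844
Converged at ψ₂ = 0.844.
  1: x = 0.048, y = 0.178
  2: x = 0.039, y = 0.122
  3: x = 0.137, y = 0.320
  4: x = 0.775, y = 0.380

y_2 (drum 2) = 0.122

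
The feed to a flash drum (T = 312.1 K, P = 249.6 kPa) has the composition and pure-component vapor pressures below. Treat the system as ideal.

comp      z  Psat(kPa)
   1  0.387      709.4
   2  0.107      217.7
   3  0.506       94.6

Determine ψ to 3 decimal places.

Raoult's law: Kᵢ = Pᵢˢᵃᵗ/P = Pᵢˢᵃᵗ/249.6.
  K_1 = 709.4/249.6 = 2.84215, K_2 = 217.7/249.6 = 0.87220, K_3 = 94.6/249.6 = 0.37901
Material balance + equilibrium reduce to Σ zᵢ(Kᵢ−1)/(1+ψ(Kᵢ−1)) = 0.
Check two-phase: ΣzᵢKᵢ = 1.385 > 1 and Σzᵢ/Kᵢ = 1.594 > 1, so g(0) = 0.385 > 0 and g(1) = -0.594 < 0.
Newton iteration, ψ⁰ = 0.58:
  ψ = 0.580: g = -0.1612, g' = -0.786 → ψ = 0.375
  ψ = 0.375: g = -0.0022, g' = -0.793 → ψ = 0.372
Converged at ψ = 0.372.

ψ = 0.372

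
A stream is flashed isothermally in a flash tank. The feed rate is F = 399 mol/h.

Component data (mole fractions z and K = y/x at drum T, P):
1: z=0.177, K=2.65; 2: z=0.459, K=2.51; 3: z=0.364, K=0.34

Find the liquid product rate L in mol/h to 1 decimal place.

Material balance + equilibrium reduce to Σ zᵢ(Kᵢ−1)/(1+ψ(Kᵢ−1)) = 0.
Feasibility: ΣzᵢKᵢ = 1.745, Σzᵢ/Kᵢ = 1.320 — both > 1, two phases present.
Newton iteration, ψ⁰ = 0.33:
  ψ = 0.330: g = 0.3445, g' = -0.927 → ψ = 0.702
  ψ = 0.702: g = 0.0245, g' = -0.900 → ψ = 0.729
  ψ = 0.729: g = -0.0003, g' = -0.925 → ψ = 0.728
Converged at ψ = 0.728.
Then V = ψ·F = 0.7284·399 = 290.6 mol/h and L = F − V = 108.4 mol/h.

L = 108.4 mol/h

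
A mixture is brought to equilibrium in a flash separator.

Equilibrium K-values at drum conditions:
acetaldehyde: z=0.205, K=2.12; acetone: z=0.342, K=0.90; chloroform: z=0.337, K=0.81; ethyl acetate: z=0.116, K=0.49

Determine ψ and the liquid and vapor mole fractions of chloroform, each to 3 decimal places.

Material balance + equilibrium reduce to Σ zᵢ(Kᵢ−1)/(1+ψ(Kᵢ−1)) = 0.
Feasibility: ΣzᵢKᵢ = 1.072, Σzᵢ/Kᵢ = 1.129 — both > 1, two phases present.
Newton iteration, ψ⁰ = 0.48:
  ψ = 0.480: g = -0.0354, g' = -0.180 → ψ = 0.284
  ψ = 0.284: g = 0.0022, g' = -0.207 → ψ = 0.294
Converged at ψ = 0.294.
Compositions from xᵢ = zᵢ/(1+ψ(Kᵢ−1)), yᵢ = Kᵢxᵢ:
  acetaldehyde: x = 0.154, y = 0.327
  acetone: x = 0.352, y = 0.317
  chloroform: x = 0.357, y = 0.289
  ethyl acetate: x = 0.136, y = 0.067

ψ = 0.294, x_chloroform = 0.357, y_chloroform = 0.289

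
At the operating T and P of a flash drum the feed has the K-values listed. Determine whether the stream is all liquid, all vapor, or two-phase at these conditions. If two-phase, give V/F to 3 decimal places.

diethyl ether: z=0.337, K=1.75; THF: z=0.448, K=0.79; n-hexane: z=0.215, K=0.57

two-phase, V/F = 0.299

ΣzᵢKᵢ = 1.066; Σzᵢ/Kᵢ = 1.137.
Both exceed 1, so a two-phase solution exists.
Let ψ = V/F and solve Σ zᵢ(Kᵢ−1)/(1+ψ(Kᵢ−1)) = 0.
Newton iteration, ψ⁰ = 0.5:
  ψ = 0.500: g = -0.0391, g' = -0.189 → ψ = 0.294
  ψ = 0.294: g = 0.0010, g' = -0.202 → ψ = 0.299
Converged at ψ = 0.299.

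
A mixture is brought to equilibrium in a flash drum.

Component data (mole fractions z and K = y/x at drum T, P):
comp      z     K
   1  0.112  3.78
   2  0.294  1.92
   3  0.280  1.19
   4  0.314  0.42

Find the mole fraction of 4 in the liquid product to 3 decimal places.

Material balance + equilibrium reduce to Σ zᵢ(Kᵢ−1)/(1+ψ(Kᵢ−1)) = 0.
Feasibility: ΣzᵢKᵢ = 1.453, Σzᵢ/Kᵢ = 1.166 — both > 1, two phases present.
Iterate (Newton) starting at ψ = 0.41:
  ψ = 0.410: g = 0.1523, g' = -0.511 → ψ = 0.708
  ψ = 0.708: g = 0.0065, g' = -0.502 → ψ = 0.721
Converged at ψ = 0.721.
Compositions from xᵢ = zᵢ/(1+ψ(Kᵢ−1)), yᵢ = Kᵢxᵢ:
  1: x = 0.037, y = 0.141
  2: x = 0.177, y = 0.339
  3: x = 0.246, y = 0.293
  4: x = 0.540, y = 0.227

x_4 = 0.540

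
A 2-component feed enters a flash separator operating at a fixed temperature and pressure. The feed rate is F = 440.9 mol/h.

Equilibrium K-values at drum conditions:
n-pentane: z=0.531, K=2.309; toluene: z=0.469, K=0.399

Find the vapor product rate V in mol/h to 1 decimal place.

Newton–Raphson from β = 0.3:
  β = 0.300: g = 0.1552, g' = -0.721 → β = 0.515
  β = 0.515: g = 0.0068, g' = -0.680 → β = 0.525
Converged at β = 0.525.
Then V = β·F = 0.5252·440.9 = 231.6 mol/h and L = F − V = 209.3 mol/h.

V = 231.6 mol/h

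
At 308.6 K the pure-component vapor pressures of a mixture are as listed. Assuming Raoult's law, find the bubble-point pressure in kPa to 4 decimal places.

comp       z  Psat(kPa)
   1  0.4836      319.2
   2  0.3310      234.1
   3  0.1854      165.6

At the bubble point ψ → 0, so ΣzᵢKᵢ = 1 with Kᵢ = Pᵢˢᵃᵗ/P ⇒ P = ΣzᵢPᵢˢᵃᵗ.
P = 0.4836·319.2 + 0.3310·234.1 + 0.1854·165.6 = 262.5545 kPa

Pbub = 262.5545 kPa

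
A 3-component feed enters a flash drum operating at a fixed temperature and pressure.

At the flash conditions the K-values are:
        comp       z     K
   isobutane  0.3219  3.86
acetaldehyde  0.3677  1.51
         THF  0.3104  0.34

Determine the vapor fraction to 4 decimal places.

ψ = 0.7764

Rachford–Rice: g(ψ) = Σ zᵢ(Kᵢ−1)/(1+ψ(Kᵢ−1)) = 0.
g(0) = ΣzᵢKᵢ − 1 = 0.9033 and g(1) = 1 − Σzᵢ/Kᵢ = -0.2398, so a root lies in (0, 1).
Newton–Raphson from ψ = 0.5:
  ψ = 0.5000: g = 0.22252, g' = -0.8078 → ψ = 0.7755
  ψ = 0.7755: g = 0.00086, g' = -0.8707 → ψ = 0.7764
Converged at ψ = 0.7764.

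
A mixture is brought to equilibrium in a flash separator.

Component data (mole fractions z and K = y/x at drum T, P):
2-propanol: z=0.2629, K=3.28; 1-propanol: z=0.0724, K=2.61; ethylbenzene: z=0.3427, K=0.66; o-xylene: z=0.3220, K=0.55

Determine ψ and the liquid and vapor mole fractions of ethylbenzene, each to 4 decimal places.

Rachford–Rice: g(ψ) = Σ zᵢ(Kᵢ−1)/(1+ψ(Kᵢ−1)) = 0.
Check two-phase: ΣzᵢKᵢ = 1.4546 > 1 and Σzᵢ/Kᵢ = 1.2126 > 1, so g(0) = 0.4546 > 0 and g(1) = -0.2126 < 0.
Newton–Raphson from ψ = 0.5:
  ψ = 0.5000: g = 0.01733, g' = -0.5221 → ψ = 0.5332
  ψ = 0.5332: g = 0.00030, g' = -0.5047 → ψ = 0.5338
Converged at ψ = 0.5338.
Compositions from xᵢ = zᵢ/(1+ψ(Kᵢ−1)), yᵢ = Kᵢxᵢ:
  2-propanol: x = 0.1186, y = 0.3890
  1-propanol: x = 0.0389, y = 0.1016
  ethylbenzene: x = 0.4187, y = 0.2763
  o-xylene: x = 0.4238, y = 0.2331

ψ = 0.5338, x_ethylbenzene = 0.4187, y_ethylbenzene = 0.2763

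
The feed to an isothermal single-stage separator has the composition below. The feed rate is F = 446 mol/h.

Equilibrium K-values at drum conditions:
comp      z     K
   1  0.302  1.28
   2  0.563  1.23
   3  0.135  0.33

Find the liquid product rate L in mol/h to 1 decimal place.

Let ψ = V/F and solve Σ zᵢ(Kᵢ−1)/(1+ψ(Kᵢ−1)) = 0.
Feasibility: ΣzᵢKᵢ = 1.124, Σzᵢ/Kᵢ = 1.103 — both > 1, two phases present.
Iterate (Newton) starting at ψ = 0.5:
  ψ = 0.500: g = 0.0543, g' = -0.179 → ψ = 0.803
  ψ = 0.803: g = -0.0174, g' = -0.321 → ψ = 0.749
  ψ = 0.749: g = -0.0011, g' = -0.282 → ψ = 0.745
Converged at ψ = 0.745.
Then V = ψ·F = 0.7447·446 = 332.1 mol/h and L = F − V = 113.9 mol/h.

L = 113.9 mol/h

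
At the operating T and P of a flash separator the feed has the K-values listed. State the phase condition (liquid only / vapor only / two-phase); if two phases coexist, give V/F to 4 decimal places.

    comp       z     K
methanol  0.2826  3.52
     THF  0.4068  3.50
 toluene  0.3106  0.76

ΣzᵢKᵢ = 2.6546; Σzᵢ/Kᵢ = 0.6052.
Since Σzᵢ/Kᵢ < 1 the mixture is above its dew point — single vapor phase.

vapor only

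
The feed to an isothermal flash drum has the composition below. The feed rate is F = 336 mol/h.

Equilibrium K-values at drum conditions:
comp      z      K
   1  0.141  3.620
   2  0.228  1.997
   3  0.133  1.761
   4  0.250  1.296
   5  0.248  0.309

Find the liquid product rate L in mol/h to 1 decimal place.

L = 73.4 mol/h

Iterate (Newton) starting at V/F = 0.5:
  V/F = 0.500: g = 0.1876, g' = -0.616 → V/F = 0.805
  V/F = 0.805: g = -0.0184, g' = -0.815 → V/F = 0.782
  V/F = 0.782: g = -0.0004, g' = -0.781 → V/F = 0.781
Converged at V/F = 0.781.
Then V = V/F·F = 0.7815·336 = 262.6 mol/h and L = F − V = 73.4 mol/h.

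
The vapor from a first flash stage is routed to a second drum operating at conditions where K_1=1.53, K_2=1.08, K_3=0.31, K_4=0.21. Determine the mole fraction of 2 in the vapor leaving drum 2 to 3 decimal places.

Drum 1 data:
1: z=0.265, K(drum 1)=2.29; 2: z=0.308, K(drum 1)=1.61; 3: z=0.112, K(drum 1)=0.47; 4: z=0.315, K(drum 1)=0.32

y_2 (drum 2) = 0.417

Drum 1:
Rachford–Rice: g(ψ₁) = Σ zᵢ(Kᵢ−1)/(1+ψ₁(Kᵢ−1)) = 0.
Check two-phase: ΣzᵢKᵢ = 1.256 > 1 and Σzᵢ/Kᵢ = 1.530 > 1, so g(0) = 0.256 > 0 and g(1) = -0.530 < 0.
Newton–Raphson from ψ₁ = 0.5:
  ψ₁ = 0.500: g = -0.0535, g' = -0.623 → ψ₁ = 0.414
  ψ₁ = 0.414: g = -0.0014, g' = -0.594 → ψ₁ = 0.412
Converged at ψ₁ = 0.412.
Drum-1 compositions:
  1: x = 0.173, y = 0.396
  2: x = 0.246, y = 0.396
  3: x = 0.143, y = 0.067
  4: x = 0.437, y = 0.140
Drum-2 feed = drum-1 vapor: z₂ = (0.3963, 0.3963, 0.0673, 0.1400).
Drum 2:
Material balance + equilibrium reduce to Σ zᵢ(Kᵢ−1)/(1+ψ₂(Kᵢ−1)) = 0.
g(0) = ΣzᵢKᵢ − 1 = 0.085 and g(1) = 1 − Σzᵢ/Kᵢ = -0.510, so a root lies in (0, 1).
Iterate (Newton) starting at ψ₂ = 0.5:
  ψ₂ = 0.500: g = -0.0572, g' = -0.385 → ψ₂ = 0.352
  ψ₂ = 0.352: g = -0.0066, g' = -0.305 → ψ₂ = 0.330
Converged at ψ₂ = 0.330.
  1: x = 0.337, y = 0.516
  2: x = 0.386, y = 0.417
  3: x = 0.087, y = 0.027
  4: x = 0.189, y = 0.040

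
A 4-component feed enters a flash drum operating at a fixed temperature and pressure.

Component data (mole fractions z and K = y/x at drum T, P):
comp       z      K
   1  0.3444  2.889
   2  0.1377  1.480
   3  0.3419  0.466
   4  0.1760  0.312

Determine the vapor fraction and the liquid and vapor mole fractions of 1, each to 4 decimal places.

ψ = 0.4366, x_1 = 0.1887, y_1 = 0.5453

Rachford–Rice: g(ψ) = Σ zᵢ(Kᵢ−1)/(1+ψ(Kᵢ−1)) = 0.
g(0) = ΣzᵢKᵢ − 1 = 0.4130 and g(1) = 1 − Σzᵢ/Kᵢ = -0.5100, so a root lies in (0, 1).
Newton–Raphson from ψ = 0.5:
  ψ = 0.5000: g = -0.04579, g' = -0.7207 → ψ = 0.4365
  ψ = 0.4365: g = 0.00011, g' = -0.7268 → ψ = 0.4366
Converged at ψ = 0.4366.
Compositions from xᵢ = zᵢ/(1+ψ(Kᵢ−1)), yᵢ = Kᵢxᵢ:
  1: x = 0.1887, y = 0.5453
  2: x = 0.1138, y = 0.1685
  3: x = 0.4459, y = 0.2078
  4: x = 0.2516, y = 0.0785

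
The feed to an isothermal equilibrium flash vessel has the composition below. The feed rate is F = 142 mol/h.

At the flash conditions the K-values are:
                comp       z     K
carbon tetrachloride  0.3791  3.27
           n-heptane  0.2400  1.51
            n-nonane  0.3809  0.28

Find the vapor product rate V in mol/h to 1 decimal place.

Newton iteration, ψ⁰ = 0.5:
  ψ = 0.5000: g = 0.07209, g' = -0.9503 → ψ = 0.5759
  ψ = 0.5759: g = -0.00090, g' = -0.9805 → ψ = 0.5749
Converged at ψ = 0.5749.
Then V = ψ·F = 0.5749·142 = 81.6 mol/h and L = F − V = 60.4 mol/h.

V = 81.6 mol/h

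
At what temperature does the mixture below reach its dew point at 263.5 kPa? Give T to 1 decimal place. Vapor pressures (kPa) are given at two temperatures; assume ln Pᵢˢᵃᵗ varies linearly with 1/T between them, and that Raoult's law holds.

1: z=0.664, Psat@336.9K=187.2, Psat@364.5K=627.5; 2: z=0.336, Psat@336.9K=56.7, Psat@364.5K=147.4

T = 360.8 K

Dew-point temperature: Σzᵢ·P/Pᵢˢᵃᵗ(T) = 1. Interpolate ln Pᵢˢᵃᵗ = aᵢ + bᵢ/T.
  T = 336.9 K: ΣzᵢP/Pᵢˢᵃᵗ = 2.4961
  T = 364.5 K: ΣzᵢP/Pᵢˢᵃᵗ = 0.8795
  T = 350.7 K: ΣzᵢP/Pᵢˢᵃᵗ = 1.4489
  T = 357.6 K: ΣzᵢP/Pᵢˢᵃᵗ = 1.1230
  T = 361.1 K: ΣzᵢP/Pᵢˢᵃᵗ = 0.9908
  T = 359.4 K: ΣzᵢP/Pᵢˢᵃᵗ = 1.0526
Interpolating between 359.4 K and 361.1 K gives T ≈ 360.8 K.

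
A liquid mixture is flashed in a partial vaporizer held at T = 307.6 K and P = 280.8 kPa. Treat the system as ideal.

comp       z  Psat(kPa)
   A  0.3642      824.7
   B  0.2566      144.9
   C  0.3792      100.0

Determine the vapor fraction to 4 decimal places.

ψ = 0.2980

Raoult's law: Kᵢ = Pᵢˢᵃᵗ/P = Pᵢˢᵃᵗ/280.8.
  K_A = 824.7/280.8 = 2.936966, K_B = 144.9/280.8 = 0.516026, K_C = 100.0/280.8 = 0.356125
Rachford–Rice: g(ψ) = Σ zᵢ(Kᵢ−1)/(1+ψ(Kᵢ−1)) = 0.
g(0) = ΣzᵢKᵢ − 1 = 0.3371 and g(1) = 1 − Σzᵢ/Kᵢ = -0.6861, so a root lies in (0, 1).
Iterate (Newton) starting at ψ = 0.5:
  ψ = 0.5000: g = -0.16555, g' = -0.7992 → ψ = 0.2929
  ψ = 0.2929: g = 0.00453, g' = -0.8767 → ψ = 0.2980
Converged at ψ = 0.2980.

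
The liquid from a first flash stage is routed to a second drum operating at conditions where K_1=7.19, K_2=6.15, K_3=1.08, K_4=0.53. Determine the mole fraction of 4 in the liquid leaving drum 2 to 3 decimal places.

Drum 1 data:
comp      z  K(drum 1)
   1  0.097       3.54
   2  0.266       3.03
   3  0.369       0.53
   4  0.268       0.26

Drum 1:
Material balance + equilibrium reduce to Σ zᵢ(Kᵢ−1)/(1+ψ₁(Kᵢ−1)) = 0.
Feasibility: ΣzᵢKᵢ = 1.415, Σzᵢ/Kᵢ = 1.842 — both > 1, two phases present.
Newton–Raphson from ψ₁ = 0.4:
  ψ₁ = 0.400: g = -0.0751, g' = -0.908 → ψ₁ = 0.317
  ψ₁ = 0.317: g = 0.0019, g' = -0.961 → ψ₁ = 0.319
Converged at ψ₁ = 0.319.
Drum-1 compositions:
  1: x = 0.054, y = 0.190
  2: x = 0.161, y = 0.489
  3: x = 0.434, y = 0.230
  4: x = 0.351, y = 0.091
Drum-2 feed = drum-1 liquid: z₂ = (0.0536, 0.1614, 0.4341, 0.3509).
Drum 2:
Rachford–Rice: g(ψ₂) = Σ zᵢ(Kᵢ−1)/(1+ψ₂(Kᵢ−1)) = 0.
Feasibility: ΣzᵢKᵢ = 2.033, Σzᵢ/Kᵢ = 1.098 — both > 1, two phases present.
Newton–Raphson from ψ₂ = 0.5:
  ψ₂ = 0.500: g = 0.1313, g' = -0.592 → ψ₂ = 0.722
  ψ₂ = 0.722: g = 0.0202, g' = -0.441 → ψ₂ = 0.767
  ψ₂ = 0.767: g = 0.0003, g' = -0.429 → ψ₂ = 0.768
Converged at ψ₂ = 0.768.
  1: x = 0.009, y = 0.067
  2: x = 0.033, y = 0.200
  3: x = 0.409, y = 0.442
  4: x = 0.549, y = 0.291

x_4 (drum 2) = 0.549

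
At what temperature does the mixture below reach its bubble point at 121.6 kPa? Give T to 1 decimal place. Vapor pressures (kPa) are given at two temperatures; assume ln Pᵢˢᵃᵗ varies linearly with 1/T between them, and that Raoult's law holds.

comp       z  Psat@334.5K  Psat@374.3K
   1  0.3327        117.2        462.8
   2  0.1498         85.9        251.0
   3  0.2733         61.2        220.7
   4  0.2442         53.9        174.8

Bubble-point temperature: ΣzᵢPᵢˢᵃᵗ(T) = P. Interpolate ln Pᵢˢᵃᵗ = aᵢ + bᵢ/T.
  T = 334.5 K: ΣzᵢPᵢˢᵃᵗ = 81.75 kPa
  T = 374.3 K: ΣzᵢPᵢˢᵃᵗ = 294.58 kPa
  T = 354.4 K: ΣzᵢPᵢˢᵃᵗ = 160.63 kPa
  T = 344.4 K: ΣzᵢPᵢˢᵃᵗ = 115.47 kPa
  T = 349.4 K: ΣzᵢPᵢˢᵃᵗ = 136.50 kPa
  T = 346.9 K: ΣzᵢPᵢˢᵃᵗ = 125.61 kPa
Interpolating between 344.4 K and 346.9 K gives T ≈ 345.9 K.

T = 345.9 K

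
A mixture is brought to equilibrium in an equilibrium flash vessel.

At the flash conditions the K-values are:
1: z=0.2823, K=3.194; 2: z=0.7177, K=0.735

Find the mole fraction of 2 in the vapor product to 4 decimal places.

Let ψ = V/F and solve Σ zᵢ(Kᵢ−1)/(1+ψ(Kᵢ−1)) = 0.
Feasibility: ΣzᵢKᵢ = 1.4292, Σzᵢ/Kᵢ = 1.0648 — both > 1, two phases present.
Newton–Raphson from ψ = 0.4:
  ψ = 0.4000: g = 0.11713, g' = -0.4485 → ψ = 0.6611
  ψ = 0.6611: g = 0.02215, g' = -0.3004 → ψ = 0.7349
  ψ = 0.7349: g = 0.00090, g' = -0.2768 → ψ = 0.7382
Converged at ψ = 0.7382.
Compositions from xᵢ = zᵢ/(1+ψ(Kᵢ−1)), yᵢ = Kᵢxᵢ:
  1: x = 0.1078, y = 0.3442
  2: x = 0.8922, y = 0.6558

y_2 = 0.6558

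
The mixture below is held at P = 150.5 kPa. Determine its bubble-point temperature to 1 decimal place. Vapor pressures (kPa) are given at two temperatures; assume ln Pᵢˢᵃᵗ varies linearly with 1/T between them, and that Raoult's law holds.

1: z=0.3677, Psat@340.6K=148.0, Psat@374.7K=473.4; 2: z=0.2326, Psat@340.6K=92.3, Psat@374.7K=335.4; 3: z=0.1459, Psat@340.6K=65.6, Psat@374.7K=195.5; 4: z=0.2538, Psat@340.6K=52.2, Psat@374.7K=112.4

Bubble-point temperature: ΣzᵢPᵢˢᵃᵗ(T) = P. Interpolate ln Pᵢˢᵃᵗ = aᵢ + bᵢ/T.
  T = 340.6 K: ΣzᵢPᵢˢᵃᵗ = 98.71 kPa
  T = 374.7 K: ΣzᵢPᵢˢᵃᵗ = 309.13 kPa
  T = 357.6 K: ΣzᵢPᵢˢᵃᵗ = 178.73 kPa
  T = 349.1 K: ΣzᵢPᵢˢᵃᵗ = 133.68 kPa
  T = 353.4 K: ΣzᵢPᵢˢᵃᵗ = 155.08 kPa
  T = 351.2 K: ΣzᵢPᵢˢᵃᵗ = 143.79 kPa
Interpolating between 351.2 K and 353.4 K gives T ≈ 352.5 K.

T = 352.5 K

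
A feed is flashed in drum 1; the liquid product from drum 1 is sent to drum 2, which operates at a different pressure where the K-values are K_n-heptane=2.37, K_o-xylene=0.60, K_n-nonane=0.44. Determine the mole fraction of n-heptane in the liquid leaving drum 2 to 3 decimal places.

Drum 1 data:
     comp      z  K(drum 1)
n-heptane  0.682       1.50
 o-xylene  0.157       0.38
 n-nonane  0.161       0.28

Drum 1:
Newton iteration, ψ₁⁰ = 0.5:
  ψ₁ = 0.500: g = -0.0494, g' = -0.440 → ψ₁ = 0.388
  ψ₁ = 0.388: g = -0.0033, g' = -0.385 → ψ₁ = 0.379
Converged at ψ₁ = 0.379.
Drum-1 compositions:
  n-heptane: x = 0.573, y = 0.860
  o-xylene: x = 0.205, y = 0.078
  n-nonane: x = 0.221, y = 0.062
Drum-2 feed = drum-1 liquid: z₂ = (0.5733, 0.2052, 0.2214).
Drum 2:
Newton–Raphson from ψ₂ = 0.5:
  ψ₂ = 0.500: g = 0.1913, g' = -0.564 → ψ₂ = 0.839
  ψ₂ = 0.839: g = 0.0080, g' = -0.554 → ψ₂ = 0.853
Converged at ψ₂ = 0.853.
  n-heptane: x = 0.264, y = 0.626
  o-xylene: x = 0.312, y = 0.187
  n-nonane: x = 0.424, y = 0.187

x_n-heptane (drum 2) = 0.264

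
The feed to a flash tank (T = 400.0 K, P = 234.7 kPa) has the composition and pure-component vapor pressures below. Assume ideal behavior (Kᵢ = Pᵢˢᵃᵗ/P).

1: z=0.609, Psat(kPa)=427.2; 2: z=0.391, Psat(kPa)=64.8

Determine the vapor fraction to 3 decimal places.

Raoult's law: Kᵢ = Pᵢˢᵃᵗ/P = Pᵢˢᵃᵗ/234.7.
  K_1 = 427.2/234.7 = 1.82020, K_2 = 64.8/234.7 = 0.27610
Binary case is linear: z₁(K₁−1)(1+ψ(K₂−1)) + z₂(K₂−1)(1+ψ(K₁−1)) = 0
⇒ ψ = [z₁(K₁−1)+z₂(K₂−1)] / [−(K₁−1)(K₂−1)] = 0.2165/0.5937 = 0.365

ψ = 0.365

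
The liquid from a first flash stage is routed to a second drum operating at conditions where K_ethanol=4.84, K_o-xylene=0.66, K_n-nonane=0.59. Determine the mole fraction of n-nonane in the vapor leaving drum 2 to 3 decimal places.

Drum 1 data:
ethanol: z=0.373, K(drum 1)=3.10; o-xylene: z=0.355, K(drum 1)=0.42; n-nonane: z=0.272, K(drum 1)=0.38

y_n-nonane (drum 2) = 0.240

Drum 1:
Iterate (Newton) starting at ψ₁ = 0.5:
  ψ₁ = 0.500: g = -0.1523, g' = -0.848 → ψ₁ = 0.320
  ψ₁ = 0.320: g = 0.0049, g' = -0.931 → ψ₁ = 0.326
Converged at ψ₁ = 0.326.
Drum-1 compositions:
  ethanol: x = 0.222, y = 0.687
  o-xylene: x = 0.438, y = 0.184
  n-nonane: x = 0.341, y = 0.130
Drum-2 feed = drum-1 liquid: z₂ = (0.2215, 0.4377, 0.3408).
Drum 2:
Let ψ₂ = V/F and solve Σ zᵢ(Kᵢ−1)/(1+ψ₂(Kᵢ−1)) = 0.
g(0) = ΣzᵢKᵢ − 1 = 0.562 and g(1) = 1 − Σzᵢ/Kᵢ = -0.287, so a root lies in (0, 1).
Newton–Raphson from ψ₂ = 0.44:
  ψ₂ = 0.440: g = -0.0292, g' = -0.607 → ψ₂ = 0.392
  ψ₂ = 0.392: g = 0.0014, g' = -0.669 → ψ₂ = 0.394
Converged at ψ₂ = 0.394.
  ethanol: x = 0.088, y = 0.427
  o-xylene: x = 0.505, y = 0.334
  n-nonane: x = 0.406, y = 0.240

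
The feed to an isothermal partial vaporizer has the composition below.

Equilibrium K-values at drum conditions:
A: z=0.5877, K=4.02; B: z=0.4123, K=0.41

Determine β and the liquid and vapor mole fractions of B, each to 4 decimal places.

β = 0.8596, x_B = 0.8366, y_B = 0.3430

Material balance + equilibrium reduce to Σ zᵢ(Kᵢ−1)/(1+β(Kᵢ−1)) = 0.
g(0) = ΣzᵢKᵢ − 1 = 1.5316 and g(1) = 1 − Σzᵢ/Kᵢ = -0.1518, so a root lies in (0, 1).
Binary case is linear: z₁(K₁−1)(1+β(K₂−1)) + z₂(K₂−1)(1+β(K₁−1)) = 0
⇒ β = [z₁(K₁−1)+z₂(K₂−1)] / [−(K₁−1)(K₂−1)] = 1.53160/1.78180 = 0.8596
Compositions from xᵢ = zᵢ/(1+β(Kᵢ−1)), yᵢ = Kᵢxᵢ:
  A: x = 0.1634, y = 0.6570
  B: x = 0.8366, y = 0.3430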